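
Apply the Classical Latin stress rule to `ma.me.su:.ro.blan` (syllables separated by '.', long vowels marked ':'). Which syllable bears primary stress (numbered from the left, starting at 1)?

Classical Latin: stress the penult if heavy (long vowel or closed), else the antepenult.
Weights: 3 su: H, 4 ro L, 5 blan H.
The penult (syllable 4, ro) is light, so stress falls on the antepenult (syllable 3, su:).
Stress on syllable 3: ma.me.ˈsu:.ro.blan.

3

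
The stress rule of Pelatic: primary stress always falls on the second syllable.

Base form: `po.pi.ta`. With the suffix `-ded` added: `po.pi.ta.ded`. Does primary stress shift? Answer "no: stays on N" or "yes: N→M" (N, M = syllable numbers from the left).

Base `po.pi.ta` (3 syllables):
  The word has 3 syllables; the second syllable is syllable 2 (pi).
  → primary stress on syllable 2.
Suffixed `po.pi.ta.ded` (4 syllables):
  The word has 4 syllables; the second syllable is syllable 2 (pi).
  → primary stress on syllable 2.

no: stays on 2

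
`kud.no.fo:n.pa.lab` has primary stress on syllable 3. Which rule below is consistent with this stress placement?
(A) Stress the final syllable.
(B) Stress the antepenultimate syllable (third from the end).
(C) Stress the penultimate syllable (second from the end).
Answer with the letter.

B

Rule A → syllable 5 (observed: 3).
Rule B → syllable 3 ✓.
Rule C → syllable 4 (observed: 3).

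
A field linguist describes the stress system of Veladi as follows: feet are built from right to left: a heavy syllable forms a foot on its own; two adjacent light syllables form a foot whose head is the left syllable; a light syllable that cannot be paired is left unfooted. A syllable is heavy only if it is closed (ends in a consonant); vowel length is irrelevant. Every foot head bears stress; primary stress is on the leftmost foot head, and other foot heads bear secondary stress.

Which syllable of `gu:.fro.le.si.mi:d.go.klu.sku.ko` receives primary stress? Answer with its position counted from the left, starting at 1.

1

Weights: 1 gu: L, 2 fro L, 3 le L, 4 si L, 5 mi:d H, 6 go L, 7 klu L, 8 sku L, 9 ko L.
Parse right to left (heavy = foot alone; LL = one foot; stranded L unfooted): (ˈgu:.fro) (ˈle.si) (ˈmi:d) (ˈgo.klu) (ˈsku.ko).
Foot heads: 1, 3, 5, 6, 8.
Primary stress on the leftmost head = syllable 1.
Primary stress: syllable 1 → ˈgu:.fro.le.si.mi:d.go.klu.sku.ko.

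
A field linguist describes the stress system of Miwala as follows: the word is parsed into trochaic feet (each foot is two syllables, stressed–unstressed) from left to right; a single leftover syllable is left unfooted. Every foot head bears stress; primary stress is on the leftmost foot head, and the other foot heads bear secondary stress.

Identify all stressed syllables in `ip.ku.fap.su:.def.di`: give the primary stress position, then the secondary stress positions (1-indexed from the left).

Parse left to right into trochaic (ˈσσ) feet: (ˈip.ku) (ˈfap.su:) (ˈdef.di).
Foot heads (stressed positions): 1, 3, 5.
End Rule Leftmost: primary stress on the leftmost head = syllable 1.
Secondary stress on 3, 5: ˈip.ku.ˌfap.su:.ˌdef.di.

primary 1, secondary 3, 5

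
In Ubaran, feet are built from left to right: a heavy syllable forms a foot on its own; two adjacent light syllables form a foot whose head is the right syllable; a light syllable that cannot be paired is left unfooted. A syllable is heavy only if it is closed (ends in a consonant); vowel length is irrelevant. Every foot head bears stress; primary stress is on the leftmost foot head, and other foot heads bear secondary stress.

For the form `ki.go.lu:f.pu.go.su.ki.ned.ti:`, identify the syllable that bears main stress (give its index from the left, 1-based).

Weights: 1 ki L, 2 go L, 3 lu:f H, 4 pu L, 5 go L, 6 su L, 7 ki L, 8 ned H, 9 ti: L.
Parse left to right (heavy = foot alone; LL = one foot; stranded L unfooted): (ki.ˈgo) (ˈlu:f) (pu.ˈgo) (su.ˈki) (ˈned) ti:.
Foot heads: 2, 3, 5, 7, 8.
Primary stress on the leftmost head = syllable 2.
Primary stress: syllable 2 → ki.ˈgo.lu:f.pu.go.su.ki.ned.ti:.

2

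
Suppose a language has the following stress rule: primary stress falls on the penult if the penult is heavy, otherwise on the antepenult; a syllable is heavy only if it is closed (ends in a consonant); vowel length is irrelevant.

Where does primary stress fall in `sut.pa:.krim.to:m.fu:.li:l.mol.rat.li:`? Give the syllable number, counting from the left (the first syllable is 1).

Weights: 7 mol H, 8 rat H, 9 li: L.
The penult (syllable 8, rat) is heavy, so it takes stress.
Primary stress: syllable 8 → sut.pa:.krim.to:m.fu:.li:l.mol.ˈrat.li:.

8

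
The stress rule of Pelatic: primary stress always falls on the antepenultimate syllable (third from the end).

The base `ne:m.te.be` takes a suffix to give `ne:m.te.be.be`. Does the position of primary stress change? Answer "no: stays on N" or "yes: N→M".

Base `ne:m.te.be` (3 syllables):
  The word has 3 syllables; the antepenultimate syllable (third from the end) is syllable 1 (ne:m).
  → primary stress on syllable 1.
Suffixed `ne:m.te.be.be` (4 syllables):
  The word has 4 syllables; the antepenultimate syllable (third from the end) is syllable 2 (te).
  → primary stress on syllable 2.

yes: 1→2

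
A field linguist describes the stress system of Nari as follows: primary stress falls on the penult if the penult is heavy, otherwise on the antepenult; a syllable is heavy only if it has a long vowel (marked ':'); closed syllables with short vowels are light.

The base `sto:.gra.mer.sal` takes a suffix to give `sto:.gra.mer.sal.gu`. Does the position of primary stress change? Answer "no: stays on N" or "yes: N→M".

yes: 2→3

Base `sto:.gra.mer.sal` (4 syllables):
  Weights: 2 gra L, 3 mer L, 4 sal L.
  The penult (syllable 3, mer) is light, so stress falls on the antepenult (syllable 2, gra).
  → primary stress on syllable 2.
Suffixed `sto:.gra.mer.sal.gu` (5 syllables):
  Weights: 3 mer L, 4 sal L, 5 gu L.
  The penult (syllable 4, sal) is light, so stress falls on the antepenult (syllable 3, mer).
  → primary stress on syllable 3.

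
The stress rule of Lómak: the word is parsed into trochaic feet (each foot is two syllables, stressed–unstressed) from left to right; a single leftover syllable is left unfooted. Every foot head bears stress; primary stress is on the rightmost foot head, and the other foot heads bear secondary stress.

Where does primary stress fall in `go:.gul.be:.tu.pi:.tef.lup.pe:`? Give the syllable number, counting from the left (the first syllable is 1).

Parse left to right into trochaic (ˈσσ) feet: (ˈgo:.gul) (ˈbe:.tu) (ˈpi:.tef) (ˈlup.pe:).
Foot heads (stressed positions): 1, 3, 5, 7.
End Rule Rightmost: primary stress on the rightmost head = syllable 7.
Primary stress: syllable 7 → go:.gul.be:.tu.pi:.tef.ˈlup.pe:.

7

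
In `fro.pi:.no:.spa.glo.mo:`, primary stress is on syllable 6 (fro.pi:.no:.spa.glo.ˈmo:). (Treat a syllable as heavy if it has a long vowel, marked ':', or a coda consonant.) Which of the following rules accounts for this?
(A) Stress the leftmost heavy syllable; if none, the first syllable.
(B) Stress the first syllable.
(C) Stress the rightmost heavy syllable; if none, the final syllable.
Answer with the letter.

Rule A → syllable 2 (observed: 6).
Rule B → syllable 1 (observed: 6).
Rule C → syllable 6 ✓.

C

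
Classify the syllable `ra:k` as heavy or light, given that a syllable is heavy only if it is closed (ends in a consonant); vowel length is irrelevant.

`ra:k`: long vowel, closed (coda /k/). Closed (coda /k/) → heavy.

heavy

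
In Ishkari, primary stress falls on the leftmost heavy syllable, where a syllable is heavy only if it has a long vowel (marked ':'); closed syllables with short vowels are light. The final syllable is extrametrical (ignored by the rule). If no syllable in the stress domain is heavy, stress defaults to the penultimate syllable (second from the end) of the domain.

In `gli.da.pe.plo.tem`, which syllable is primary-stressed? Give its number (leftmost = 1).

The final syllable (5, tem) is extrametrical; the stress domain is syllables 1–4.
Weights: 1 gli L, 2 da L, 3 pe L, 4 plo L.
No heavy syllable in the domain; default to the penultimate syllable (second from the end) of the domain = syllable 3.
Primary stress: syllable 3 → gli.da.ˈpe.plo.tem.

3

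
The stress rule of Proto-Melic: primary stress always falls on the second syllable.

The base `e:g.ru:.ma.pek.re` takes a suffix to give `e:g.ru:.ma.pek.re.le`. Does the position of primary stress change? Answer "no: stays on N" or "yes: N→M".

Base `e:g.ru:.ma.pek.re` (5 syllables):
  The word has 5 syllables; the second syllable is syllable 2 (ru:).
  → primary stress on syllable 2.
Suffixed `e:g.ru:.ma.pek.re.le` (6 syllables):
  The word has 6 syllables; the second syllable is syllable 2 (ru:).
  → primary stress on syllable 2.

no: stays on 2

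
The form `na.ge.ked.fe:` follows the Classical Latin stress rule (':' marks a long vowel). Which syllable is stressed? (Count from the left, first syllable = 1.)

Classical Latin: stress the penult if heavy (long vowel or closed), else the antepenult.
Weights: 2 ge L, 3 ked H, 4 fe: H.
The penult (syllable 3, ked) is heavy, so it takes stress.
Stress on syllable 3: na.ge.ˈked.fe:.

3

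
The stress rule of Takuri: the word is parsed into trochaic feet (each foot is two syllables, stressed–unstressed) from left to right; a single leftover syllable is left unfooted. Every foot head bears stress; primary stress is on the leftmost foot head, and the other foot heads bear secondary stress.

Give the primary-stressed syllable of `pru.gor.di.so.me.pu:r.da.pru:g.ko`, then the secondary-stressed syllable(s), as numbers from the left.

Parse left to right into trochaic (ˈσσ) feet: (ˈpru.gor) (ˈdi.so) (ˈme.pu:r) (ˈda.pru:g) ko. Syllable 9 is left unfooted.
Foot heads (stressed positions): 1, 3, 5, 7.
End Rule Leftmost: primary stress on the leftmost head = syllable 1.
Secondary stress on 3, 5, 7: ˈpru.gor.ˌdi.so.ˌme.pu:r.ˌda.pru:g.ko.

primary 1, secondary 3, 5, 7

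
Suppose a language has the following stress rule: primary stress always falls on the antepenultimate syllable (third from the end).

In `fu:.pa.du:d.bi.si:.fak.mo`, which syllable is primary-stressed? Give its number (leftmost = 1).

The word has 7 syllables; the antepenultimate syllable (third from the end) is syllable 5 (si:).
Primary stress: syllable 5 → fu:.pa.du:d.bi.ˈsi:.fak.mo.

5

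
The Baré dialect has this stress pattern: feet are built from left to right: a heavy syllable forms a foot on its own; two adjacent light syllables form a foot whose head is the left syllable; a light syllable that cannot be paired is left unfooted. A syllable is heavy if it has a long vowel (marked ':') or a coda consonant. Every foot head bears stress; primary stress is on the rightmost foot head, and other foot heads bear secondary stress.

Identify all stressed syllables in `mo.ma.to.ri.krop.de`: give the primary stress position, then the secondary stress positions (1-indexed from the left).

Weights: 1 mo L, 2 ma L, 3 to L, 4 ri L, 5 krop H, 6 de L.
Parse left to right (heavy = foot alone; LL = one foot; stranded L unfooted): (ˈmo.ma) (ˈto.ri) (ˈkrop) de.
Foot heads: 1, 3, 5.
Primary stress on the rightmost head = syllable 5.
Secondary stress on 1, 3: ˌmo.ma.ˌto.ri.ˈkrop.de.

primary 5, secondary 1, 3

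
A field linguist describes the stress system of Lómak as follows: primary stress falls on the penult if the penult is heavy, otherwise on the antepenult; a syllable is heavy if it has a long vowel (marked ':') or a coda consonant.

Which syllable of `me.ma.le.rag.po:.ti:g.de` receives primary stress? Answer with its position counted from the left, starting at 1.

Weights: 5 po: H, 6 ti:g H, 7 de L.
The penult (syllable 6, ti:g) is heavy, so it takes stress.
Primary stress: syllable 6 → me.ma.le.rag.po:.ˈti:g.de.

6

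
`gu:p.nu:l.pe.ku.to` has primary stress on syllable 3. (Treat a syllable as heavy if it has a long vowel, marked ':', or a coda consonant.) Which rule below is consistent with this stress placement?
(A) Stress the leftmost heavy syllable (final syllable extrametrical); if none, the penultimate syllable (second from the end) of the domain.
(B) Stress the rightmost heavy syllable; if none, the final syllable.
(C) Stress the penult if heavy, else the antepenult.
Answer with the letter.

Rule A → syllable 1 (observed: 3).
Rule B → syllable 2 (observed: 3).
Rule C → syllable 3 ✓.

C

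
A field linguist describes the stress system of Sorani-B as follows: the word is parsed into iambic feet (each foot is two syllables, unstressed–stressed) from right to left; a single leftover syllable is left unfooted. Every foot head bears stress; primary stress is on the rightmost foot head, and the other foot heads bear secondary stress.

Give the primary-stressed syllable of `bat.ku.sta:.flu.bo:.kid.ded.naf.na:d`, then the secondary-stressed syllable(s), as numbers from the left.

Parse right to left into iambic (σˈσ) feet: bat (ku.ˈsta:) (flu.ˈbo:) (kid.ˈded) (naf.ˈna:d). Syllable 1 is left unfooted.
Foot heads (stressed positions): 3, 5, 7, 9.
End Rule Rightmost: primary stress on the rightmost head = syllable 9.
Secondary stress on 3, 5, 7: bat.ku.ˌsta:.flu.ˌbo:.kid.ˌded.naf.ˈna:d.

primary 9, secondary 3, 5, 7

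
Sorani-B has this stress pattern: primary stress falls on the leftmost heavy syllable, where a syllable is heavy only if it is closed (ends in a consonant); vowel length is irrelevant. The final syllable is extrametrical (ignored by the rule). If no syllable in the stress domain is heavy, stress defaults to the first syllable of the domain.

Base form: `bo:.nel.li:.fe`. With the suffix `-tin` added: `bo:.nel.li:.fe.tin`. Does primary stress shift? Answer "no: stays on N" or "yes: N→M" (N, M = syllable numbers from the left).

Base `bo:.nel.li:.fe` (4 syllables):
  The final syllable (4, fe) is extrametrical; the stress domain is syllables 1–3.
  Weights: 1 bo: L, 2 nel H, 3 li: L.
  Heavy syllables in the domain: 2. The leftmost is syllable 2 (nel).
  → primary stress on syllable 2.
Suffixed `bo:.nel.li:.fe.tin` (5 syllables):
  The final syllable (5, tin) is extrametrical; the stress domain is syllables 1–4.
  Weights: 1 bo: L, 2 nel H, 3 li: L, 4 fe L.
  Heavy syllables in the domain: 2. The leftmost is syllable 2 (nel).
  → primary stress on syllable 2.

no: stays on 2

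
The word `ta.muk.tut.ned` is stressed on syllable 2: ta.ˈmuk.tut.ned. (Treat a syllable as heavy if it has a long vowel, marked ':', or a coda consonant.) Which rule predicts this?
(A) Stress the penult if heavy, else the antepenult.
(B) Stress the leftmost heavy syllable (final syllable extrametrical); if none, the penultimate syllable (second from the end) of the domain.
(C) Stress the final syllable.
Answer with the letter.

Rule A → syllable 3 (observed: 2).
Rule B → syllable 2 ✓.
Rule C → syllable 4 (observed: 2).

B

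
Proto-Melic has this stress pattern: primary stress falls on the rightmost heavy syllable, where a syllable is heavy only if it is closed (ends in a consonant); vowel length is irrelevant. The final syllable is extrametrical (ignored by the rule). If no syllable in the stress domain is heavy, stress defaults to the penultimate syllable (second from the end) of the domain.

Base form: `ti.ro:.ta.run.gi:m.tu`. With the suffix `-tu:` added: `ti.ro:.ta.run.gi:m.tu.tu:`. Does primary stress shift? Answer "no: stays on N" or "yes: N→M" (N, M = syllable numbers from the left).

no: stays on 5

Base `ti.ro:.ta.run.gi:m.tu` (6 syllables):
  The final syllable (6, tu) is extrametrical; the stress domain is syllables 1–5.
  Weights: 1 ti L, 2 ro: L, 3 ta L, 4 run H, 5 gi:m H.
  Heavy syllables in the domain: 4, 5. The rightmost is syllable 5 (gi:m).
  → primary stress on syllable 5.
Suffixed `ti.ro:.ta.run.gi:m.tu.tu:` (7 syllables):
  The final syllable (7, tu:) is extrametrical; the stress domain is syllables 1–6.
  Weights: 1 ti L, 2 ro: L, 3 ta L, 4 run H, 5 gi:m H, 6 tu L.
  Heavy syllables in the domain: 4, 5. The rightmost is syllable 5 (gi:m).
  → primary stress on syllable 5.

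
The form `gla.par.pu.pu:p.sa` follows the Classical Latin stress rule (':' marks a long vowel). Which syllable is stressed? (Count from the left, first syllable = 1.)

4

Classical Latin: stress the penult if heavy (long vowel or closed), else the antepenult.
Weights: 3 pu L, 4 pu:p H, 5 sa L.
The penult (syllable 4, pu:p) is heavy, so it takes stress.
Stress on syllable 4: gla.par.pu.ˈpu:p.sa.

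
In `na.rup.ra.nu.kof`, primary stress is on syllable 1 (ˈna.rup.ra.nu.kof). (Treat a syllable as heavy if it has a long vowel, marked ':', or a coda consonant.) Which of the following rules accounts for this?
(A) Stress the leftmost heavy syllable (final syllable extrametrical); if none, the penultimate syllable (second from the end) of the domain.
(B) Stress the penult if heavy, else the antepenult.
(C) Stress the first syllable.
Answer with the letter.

C

Rule A → syllable 2 (observed: 1).
Rule B → syllable 3 (observed: 1).
Rule C → syllable 1 ✓.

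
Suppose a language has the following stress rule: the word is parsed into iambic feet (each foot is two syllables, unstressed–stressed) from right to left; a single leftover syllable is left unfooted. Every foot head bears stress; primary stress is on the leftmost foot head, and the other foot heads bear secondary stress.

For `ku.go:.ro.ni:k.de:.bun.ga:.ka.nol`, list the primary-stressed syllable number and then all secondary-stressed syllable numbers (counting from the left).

Parse right to left into iambic (σˈσ) feet: ku (go:.ˈro) (ni:k.ˈde:) (bun.ˈga:) (ka.ˈnol). Syllable 1 is left unfooted.
Foot heads (stressed positions): 3, 5, 7, 9.
End Rule Leftmost: primary stress on the leftmost head = syllable 3.
Secondary stress on 5, 7, 9: ku.go:.ˈro.ni:k.ˌde:.bun.ˌga:.ka.ˌnol.

primary 3, secondary 5, 7, 9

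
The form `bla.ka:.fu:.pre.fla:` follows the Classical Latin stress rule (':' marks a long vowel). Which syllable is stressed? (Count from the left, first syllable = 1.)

3

Classical Latin: stress the penult if heavy (long vowel or closed), else the antepenult.
Weights: 3 fu: H, 4 pre L, 5 fla: H.
The penult (syllable 4, pre) is light, so stress falls on the antepenult (syllable 3, fu:).
Stress on syllable 3: bla.ka:.ˈfu:.pre.fla:.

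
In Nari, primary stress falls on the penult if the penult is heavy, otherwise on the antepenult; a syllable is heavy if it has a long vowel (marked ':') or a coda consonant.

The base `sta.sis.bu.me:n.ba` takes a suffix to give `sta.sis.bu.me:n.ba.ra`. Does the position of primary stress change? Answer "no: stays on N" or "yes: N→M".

no: stays on 4

Base `sta.sis.bu.me:n.ba` (5 syllables):
  Weights: 3 bu L, 4 me:n H, 5 ba L.
  The penult (syllable 4, me:n) is heavy, so it takes stress.
  → primary stress on syllable 4.
Suffixed `sta.sis.bu.me:n.ba.ra` (6 syllables):
  Weights: 4 me:n H, 5 ba L, 6 ra L.
  The penult (syllable 5, ba) is light, so stress falls on the antepenult (syllable 4, me:n).
  → primary stress on syllable 4.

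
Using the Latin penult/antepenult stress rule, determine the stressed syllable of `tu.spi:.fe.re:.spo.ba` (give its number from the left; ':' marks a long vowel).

4

Classical Latin: stress the penult if heavy (long vowel or closed), else the antepenult.
Weights: 4 re: H, 5 spo L, 6 ba L.
The penult (syllable 5, spo) is light, so stress falls on the antepenult (syllable 4, re:).
Stress on syllable 4: tu.spi:.fe.ˈre:.spo.ba.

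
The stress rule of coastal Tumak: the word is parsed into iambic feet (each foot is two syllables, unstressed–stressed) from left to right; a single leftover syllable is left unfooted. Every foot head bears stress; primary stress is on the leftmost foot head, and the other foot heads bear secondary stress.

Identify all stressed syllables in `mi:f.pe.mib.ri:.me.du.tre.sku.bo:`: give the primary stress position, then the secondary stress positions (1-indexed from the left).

primary 2, secondary 4, 6, 8

Parse left to right into iambic (σˈσ) feet: (mi:f.ˈpe) (mib.ˈri:) (me.ˈdu) (tre.ˈsku) bo:. Syllable 9 is left unfooted.
Foot heads (stressed positions): 2, 4, 6, 8.
End Rule Leftmost: primary stress on the leftmost head = syllable 2.
Secondary stress on 4, 6, 8: mi:f.ˈpe.mib.ˌri:.me.ˌdu.tre.ˌsku.bo:.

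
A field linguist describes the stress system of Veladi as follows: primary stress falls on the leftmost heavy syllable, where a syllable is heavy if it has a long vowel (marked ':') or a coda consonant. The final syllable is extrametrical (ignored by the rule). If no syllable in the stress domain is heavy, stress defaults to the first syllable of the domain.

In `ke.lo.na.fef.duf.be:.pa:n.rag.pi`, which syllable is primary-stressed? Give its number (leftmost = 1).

4

The final syllable (9, pi) is extrametrical; the stress domain is syllables 1–8.
Weights: 1 ke L, 2 lo L, 3 na L, 4 fef H, 5 duf H, 6 be: H, 7 pa:n H, 8 rag H.
Heavy syllables in the domain: 4, 5, 6, 7, 8. The leftmost is syllable 4 (fef).
Primary stress: syllable 4 → ke.lo.na.ˈfef.duf.be:.pa:n.rag.pi.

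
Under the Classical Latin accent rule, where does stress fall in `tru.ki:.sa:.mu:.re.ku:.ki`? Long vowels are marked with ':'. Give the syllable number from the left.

Classical Latin: stress the penult if heavy (long vowel or closed), else the antepenult.
Weights: 5 re L, 6 ku: H, 7 ki L.
The penult (syllable 6, ku:) is heavy, so it takes stress.
Stress on syllable 6: tru.ki:.sa:.mu:.re.ˈku:.ki.

6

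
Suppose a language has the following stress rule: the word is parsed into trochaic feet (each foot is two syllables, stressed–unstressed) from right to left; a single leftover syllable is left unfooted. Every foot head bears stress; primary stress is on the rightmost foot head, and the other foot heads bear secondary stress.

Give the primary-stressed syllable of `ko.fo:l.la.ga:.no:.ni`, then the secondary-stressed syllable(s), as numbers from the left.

primary 5, secondary 1, 3

Parse right to left into trochaic (ˈσσ) feet: (ˈko.fo:l) (ˈla.ga:) (ˈno:.ni).
Foot heads (stressed positions): 1, 3, 5.
End Rule Rightmost: primary stress on the rightmost head = syllable 5.
Secondary stress on 1, 3: ˌko.fo:l.ˌla.ga:.ˈno:.ni.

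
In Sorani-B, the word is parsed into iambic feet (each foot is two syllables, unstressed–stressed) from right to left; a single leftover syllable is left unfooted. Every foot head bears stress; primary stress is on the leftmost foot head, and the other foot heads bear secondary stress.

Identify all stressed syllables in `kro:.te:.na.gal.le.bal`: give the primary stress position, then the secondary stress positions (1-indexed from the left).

primary 2, secondary 4, 6

Parse right to left into iambic (σˈσ) feet: (kro:.ˈte:) (na.ˈgal) (le.ˈbal).
Foot heads (stressed positions): 2, 4, 6.
End Rule Leftmost: primary stress on the leftmost head = syllable 2.
Secondary stress on 4, 6: kro:.ˈte:.na.ˌgal.le.ˌbal.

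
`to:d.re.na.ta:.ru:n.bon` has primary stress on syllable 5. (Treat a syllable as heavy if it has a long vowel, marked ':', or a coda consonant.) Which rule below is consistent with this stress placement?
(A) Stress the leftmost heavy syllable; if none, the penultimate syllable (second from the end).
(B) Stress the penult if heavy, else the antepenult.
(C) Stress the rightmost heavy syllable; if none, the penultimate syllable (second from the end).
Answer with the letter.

B

Rule A → syllable 1 (observed: 5).
Rule B → syllable 5 ✓.
Rule C → syllable 6 (observed: 5).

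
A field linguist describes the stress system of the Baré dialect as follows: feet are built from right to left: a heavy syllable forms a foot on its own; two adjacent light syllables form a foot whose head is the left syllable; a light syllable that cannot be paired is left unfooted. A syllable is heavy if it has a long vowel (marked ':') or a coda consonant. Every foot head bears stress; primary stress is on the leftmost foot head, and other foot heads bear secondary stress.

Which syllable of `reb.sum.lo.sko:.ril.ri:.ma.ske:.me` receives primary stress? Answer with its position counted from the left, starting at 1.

1

Weights: 1 reb H, 2 sum H, 3 lo L, 4 sko: H, 5 ril H, 6 ri: H, 7 ma L, 8 ske: H, 9 me L.
Parse right to left (heavy = foot alone; LL = one foot; stranded L unfooted): (ˈreb) (ˈsum) lo (ˈsko:) (ˈril) (ˈri:) ma (ˈske:) me.
Foot heads: 1, 2, 4, 5, 6, 8.
Primary stress on the leftmost head = syllable 1.
Primary stress: syllable 1 → ˈreb.sum.lo.sko:.ril.ri:.ma.ske:.me.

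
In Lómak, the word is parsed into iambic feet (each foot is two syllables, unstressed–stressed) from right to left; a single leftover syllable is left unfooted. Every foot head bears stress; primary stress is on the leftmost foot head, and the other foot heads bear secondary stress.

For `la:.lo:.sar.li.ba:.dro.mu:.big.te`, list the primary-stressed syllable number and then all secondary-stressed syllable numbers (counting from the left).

Parse right to left into iambic (σˈσ) feet: la: (lo:.ˈsar) (li.ˈba:) (dro.ˈmu:) (big.ˈte). Syllable 1 is left unfooted.
Foot heads (stressed positions): 3, 5, 7, 9.
End Rule Leftmost: primary stress on the leftmost head = syllable 3.
Secondary stress on 5, 7, 9: la:.lo:.ˈsar.li.ˌba:.dro.ˌmu:.big.ˌte.

primary 3, secondary 5, 7, 9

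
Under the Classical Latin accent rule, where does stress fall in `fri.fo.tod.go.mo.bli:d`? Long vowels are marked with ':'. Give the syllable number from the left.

Classical Latin: stress the penult if heavy (long vowel or closed), else the antepenult.
Weights: 4 go L, 5 mo L, 6 bli:d H.
The penult (syllable 5, mo) is light, so stress falls on the antepenult (syllable 4, go).
Stress on syllable 4: fri.fo.tod.ˈgo.mo.bli:d.

4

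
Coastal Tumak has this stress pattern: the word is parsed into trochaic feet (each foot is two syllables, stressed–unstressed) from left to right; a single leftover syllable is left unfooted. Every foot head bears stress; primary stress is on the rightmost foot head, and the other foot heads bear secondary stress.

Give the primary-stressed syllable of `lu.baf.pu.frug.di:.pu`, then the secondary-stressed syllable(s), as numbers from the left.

primary 5, secondary 1, 3

Parse left to right into trochaic (ˈσσ) feet: (ˈlu.baf) (ˈpu.frug) (ˈdi:.pu).
Foot heads (stressed positions): 1, 3, 5.
End Rule Rightmost: primary stress on the rightmost head = syllable 5.
Secondary stress on 1, 3: ˌlu.baf.ˌpu.frug.ˈdi:.pu.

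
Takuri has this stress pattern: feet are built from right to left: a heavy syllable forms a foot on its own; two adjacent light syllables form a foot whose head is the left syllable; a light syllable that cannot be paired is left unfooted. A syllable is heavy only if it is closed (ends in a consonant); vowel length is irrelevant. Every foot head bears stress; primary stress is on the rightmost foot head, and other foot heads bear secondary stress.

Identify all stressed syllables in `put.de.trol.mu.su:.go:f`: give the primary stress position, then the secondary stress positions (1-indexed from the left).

Weights: 1 put H, 2 de L, 3 trol H, 4 mu L, 5 su: L, 6 go:f H.
Parse right to left (heavy = foot alone; LL = one foot; stranded L unfooted): (ˈput) de (ˈtrol) (ˈmu.su:) (ˈgo:f).
Foot heads: 1, 3, 4, 6.
Primary stress on the rightmost head = syllable 6.
Secondary stress on 1, 3, 4: ˌput.de.ˌtrol.ˌmu.su:.ˈgo:f.

primary 6, secondary 1, 3, 4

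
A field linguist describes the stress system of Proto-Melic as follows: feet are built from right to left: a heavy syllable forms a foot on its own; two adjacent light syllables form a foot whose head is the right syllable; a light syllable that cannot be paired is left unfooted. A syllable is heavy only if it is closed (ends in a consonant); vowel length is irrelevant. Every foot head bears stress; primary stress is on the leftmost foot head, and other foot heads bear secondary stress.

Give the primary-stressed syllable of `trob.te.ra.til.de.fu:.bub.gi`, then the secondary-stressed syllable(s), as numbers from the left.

primary 1, secondary 3, 4, 6, 7

Weights: 1 trob H, 2 te L, 3 ra L, 4 til H, 5 de L, 6 fu: L, 7 bub H, 8 gi L.
Parse right to left (heavy = foot alone; LL = one foot; stranded L unfooted): (ˈtrob) (te.ˈra) (ˈtil) (de.ˈfu:) (ˈbub) gi.
Foot heads: 1, 3, 4, 6, 7.
Primary stress on the leftmost head = syllable 1.
Secondary stress on 3, 4, 6, 7: ˈtrob.te.ˌra.ˌtil.de.ˌfu:.ˌbub.gi.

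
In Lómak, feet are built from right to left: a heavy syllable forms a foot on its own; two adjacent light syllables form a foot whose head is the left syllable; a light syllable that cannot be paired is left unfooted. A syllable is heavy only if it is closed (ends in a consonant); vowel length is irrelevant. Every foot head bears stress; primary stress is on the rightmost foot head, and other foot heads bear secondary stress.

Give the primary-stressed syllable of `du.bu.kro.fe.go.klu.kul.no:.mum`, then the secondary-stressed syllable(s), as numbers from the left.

primary 9, secondary 1, 3, 5, 7

Weights: 1 du L, 2 bu L, 3 kro L, 4 fe L, 5 go L, 6 klu L, 7 kul H, 8 no: L, 9 mum H.
Parse right to left (heavy = foot alone; LL = one foot; stranded L unfooted): (ˈdu.bu) (ˈkro.fe) (ˈgo.klu) (ˈkul) no: (ˈmum).
Foot heads: 1, 3, 5, 7, 9.
Primary stress on the rightmost head = syllable 9.
Secondary stress on 1, 3, 5, 7: ˌdu.bu.ˌkro.fe.ˌgo.klu.ˌkul.no:.ˈmum.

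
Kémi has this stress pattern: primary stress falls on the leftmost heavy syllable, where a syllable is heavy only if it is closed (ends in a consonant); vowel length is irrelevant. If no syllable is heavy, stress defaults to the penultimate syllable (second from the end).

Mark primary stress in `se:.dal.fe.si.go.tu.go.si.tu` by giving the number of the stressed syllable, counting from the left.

Weights: 1 se: L, 2 dal H, 3 fe L, 4 si L, 5 go L, 6 tu L, 7 go L, 8 si L, 9 tu L.
Heavy syllables in the domain: 2. The leftmost is syllable 2 (dal).
Primary stress: syllable 2 → se:.ˈdal.fe.si.go.tu.go.si.tu.

2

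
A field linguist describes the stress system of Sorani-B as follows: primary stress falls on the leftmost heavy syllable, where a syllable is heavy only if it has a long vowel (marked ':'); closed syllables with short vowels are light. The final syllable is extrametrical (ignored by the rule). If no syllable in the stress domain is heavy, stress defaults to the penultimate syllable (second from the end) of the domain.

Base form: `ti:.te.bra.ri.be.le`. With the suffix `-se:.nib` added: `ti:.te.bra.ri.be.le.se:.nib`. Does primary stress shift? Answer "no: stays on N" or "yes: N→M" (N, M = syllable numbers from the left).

no: stays on 1

Base `ti:.te.bra.ri.be.le` (6 syllables):
  The final syllable (6, le) is extrametrical; the stress domain is syllables 1–5.
  Weights: 1 ti: H, 2 te L, 3 bra L, 4 ri L, 5 be L.
  Heavy syllables in the domain: 1. The leftmost is syllable 1 (ti:).
  → primary stress on syllable 1.
Suffixed `ti:.te.bra.ri.be.le.se:.nib` (8 syllables):
  The final syllable (8, nib) is extrametrical; the stress domain is syllables 1–7.
  Weights: 1 ti: H, 2 te L, 3 bra L, 4 ri L, 5 be L, 6 le L, 7 se: H.
  Heavy syllables in the domain: 1, 7. The leftmost is syllable 1 (ti:).
  → primary stress on syllable 1.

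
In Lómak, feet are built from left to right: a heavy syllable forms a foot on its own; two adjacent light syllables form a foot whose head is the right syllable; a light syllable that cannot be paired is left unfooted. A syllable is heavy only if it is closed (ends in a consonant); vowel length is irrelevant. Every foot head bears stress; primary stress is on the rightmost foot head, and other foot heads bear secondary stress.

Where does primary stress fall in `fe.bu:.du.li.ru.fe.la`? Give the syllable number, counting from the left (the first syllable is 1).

6

Weights: 1 fe L, 2 bu: L, 3 du L, 4 li L, 5 ru L, 6 fe L, 7 la L.
Parse left to right (heavy = foot alone; LL = one foot; stranded L unfooted): (fe.ˈbu:) (du.ˈli) (ru.ˈfe) la.
Foot heads: 2, 4, 6.
Primary stress on the rightmost head = syllable 6.
Primary stress: syllable 6 → fe.bu:.du.li.ru.ˈfe.la.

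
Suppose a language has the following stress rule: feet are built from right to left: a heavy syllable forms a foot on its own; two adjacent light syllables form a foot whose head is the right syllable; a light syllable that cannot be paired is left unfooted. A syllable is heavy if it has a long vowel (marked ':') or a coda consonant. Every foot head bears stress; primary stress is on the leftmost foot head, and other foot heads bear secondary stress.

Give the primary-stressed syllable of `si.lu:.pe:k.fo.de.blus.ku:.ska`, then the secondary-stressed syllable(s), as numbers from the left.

primary 2, secondary 3, 5, 6, 7

Weights: 1 si L, 2 lu: H, 3 pe:k H, 4 fo L, 5 de L, 6 blus H, 7 ku: H, 8 ska L.
Parse right to left (heavy = foot alone; LL = one foot; stranded L unfooted): si (ˈlu:) (ˈpe:k) (fo.ˈde) (ˈblus) (ˈku:) ska.
Foot heads: 2, 3, 5, 6, 7.
Primary stress on the leftmost head = syllable 2.
Secondary stress on 3, 5, 6, 7: si.ˈlu:.ˌpe:k.fo.ˌde.ˌblus.ˌku:.ska.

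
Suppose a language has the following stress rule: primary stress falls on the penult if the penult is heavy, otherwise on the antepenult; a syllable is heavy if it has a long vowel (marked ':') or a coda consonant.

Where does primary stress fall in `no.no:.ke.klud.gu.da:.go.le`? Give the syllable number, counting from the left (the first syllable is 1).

Weights: 6 da: H, 7 go L, 8 le L.
The penult (syllable 7, go) is light, so stress falls on the antepenult (syllable 6, da:).
Primary stress: syllable 6 → no.no:.ke.klud.gu.ˈda:.go.le.

6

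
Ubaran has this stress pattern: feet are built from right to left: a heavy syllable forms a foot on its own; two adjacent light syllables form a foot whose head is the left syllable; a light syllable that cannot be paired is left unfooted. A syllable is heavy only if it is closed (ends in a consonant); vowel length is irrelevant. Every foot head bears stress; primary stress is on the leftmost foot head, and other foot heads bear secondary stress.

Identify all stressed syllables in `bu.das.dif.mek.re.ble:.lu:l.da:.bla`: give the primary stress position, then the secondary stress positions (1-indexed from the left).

primary 2, secondary 3, 4, 5, 7, 8

Weights: 1 bu L, 2 das H, 3 dif H, 4 mek H, 5 re L, 6 ble: L, 7 lu:l H, 8 da: L, 9 bla L.
Parse right to left (heavy = foot alone; LL = one foot; stranded L unfooted): bu (ˈdas) (ˈdif) (ˈmek) (ˈre.ble:) (ˈlu:l) (ˈda:.bla).
Foot heads: 2, 3, 4, 5, 7, 8.
Primary stress on the leftmost head = syllable 2.
Secondary stress on 3, 4, 5, 7, 8: bu.ˈdas.ˌdif.ˌmek.ˌre.ble:.ˌlu:l.ˌda:.bla.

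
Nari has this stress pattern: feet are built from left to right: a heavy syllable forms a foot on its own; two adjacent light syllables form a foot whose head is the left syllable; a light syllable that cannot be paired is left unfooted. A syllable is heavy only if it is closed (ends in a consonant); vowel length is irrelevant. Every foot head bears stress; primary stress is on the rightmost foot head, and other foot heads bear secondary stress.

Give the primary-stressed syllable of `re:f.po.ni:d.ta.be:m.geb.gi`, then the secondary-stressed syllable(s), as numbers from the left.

primary 6, secondary 1, 3, 5

Weights: 1 re:f H, 2 po L, 3 ni:d H, 4 ta L, 5 be:m H, 6 geb H, 7 gi L.
Parse left to right (heavy = foot alone; LL = one foot; stranded L unfooted): (ˈre:f) po (ˈni:d) ta (ˈbe:m) (ˈgeb) gi.
Foot heads: 1, 3, 5, 6.
Primary stress on the rightmost head = syllable 6.
Secondary stress on 1, 3, 5: ˌre:f.po.ˌni:d.ta.ˌbe:m.ˈgeb.gi.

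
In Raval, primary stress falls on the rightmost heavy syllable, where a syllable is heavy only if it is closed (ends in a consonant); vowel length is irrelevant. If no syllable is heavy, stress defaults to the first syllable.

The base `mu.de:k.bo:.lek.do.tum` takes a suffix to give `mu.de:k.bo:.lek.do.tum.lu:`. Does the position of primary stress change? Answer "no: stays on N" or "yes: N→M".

Base `mu.de:k.bo:.lek.do.tum` (6 syllables):
  Weights: 1 mu L, 2 de:k H, 3 bo: L, 4 lek H, 5 do L, 6 tum H.
  Heavy syllables in the domain: 2, 4, 6. The rightmost is syllable 6 (tum).
  → primary stress on syllable 6.
Suffixed `mu.de:k.bo:.lek.do.tum.lu:` (7 syllables):
  Weights: 1 mu L, 2 de:k H, 3 bo: L, 4 lek H, 5 do L, 6 tum H, 7 lu: L.
  Heavy syllables in the domain: 2, 4, 6. The rightmost is syllable 6 (tum).
  → primary stress on syllable 6.

no: stays on 6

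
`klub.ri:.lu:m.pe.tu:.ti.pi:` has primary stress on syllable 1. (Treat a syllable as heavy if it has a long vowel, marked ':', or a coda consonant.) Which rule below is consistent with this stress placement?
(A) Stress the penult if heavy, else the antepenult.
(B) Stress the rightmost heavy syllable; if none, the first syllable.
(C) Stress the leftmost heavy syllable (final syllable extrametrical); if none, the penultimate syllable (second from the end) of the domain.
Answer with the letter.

Rule A → syllable 5 (observed: 1).
Rule B → syllable 7 (observed: 1).
Rule C → syllable 1 ✓.

C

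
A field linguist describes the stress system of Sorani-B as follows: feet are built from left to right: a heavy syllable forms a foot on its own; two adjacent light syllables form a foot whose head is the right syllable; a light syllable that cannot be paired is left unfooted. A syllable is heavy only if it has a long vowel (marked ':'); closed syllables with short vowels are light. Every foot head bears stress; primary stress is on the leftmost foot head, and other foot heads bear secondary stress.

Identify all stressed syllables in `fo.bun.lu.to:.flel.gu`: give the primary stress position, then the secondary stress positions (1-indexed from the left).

primary 2, secondary 4, 6

Weights: 1 fo L, 2 bun L, 3 lu L, 4 to: H, 5 flel L, 6 gu L.
Parse left to right (heavy = foot alone; LL = one foot; stranded L unfooted): (fo.ˈbun) lu (ˈto:) (flel.ˈgu).
Foot heads: 2, 4, 6.
Primary stress on the leftmost head = syllable 2.
Secondary stress on 4, 6: fo.ˈbun.lu.ˌto:.flel.ˌgu.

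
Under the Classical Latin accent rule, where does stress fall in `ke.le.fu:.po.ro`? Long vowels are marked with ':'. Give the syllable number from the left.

Classical Latin: stress the penult if heavy (long vowel or closed), else the antepenult.
Weights: 3 fu: H, 4 po L, 5 ro L.
The penult (syllable 4, po) is light, so stress falls on the antepenult (syllable 3, fu:).
Stress on syllable 3: ke.le.ˈfu:.po.ro.

3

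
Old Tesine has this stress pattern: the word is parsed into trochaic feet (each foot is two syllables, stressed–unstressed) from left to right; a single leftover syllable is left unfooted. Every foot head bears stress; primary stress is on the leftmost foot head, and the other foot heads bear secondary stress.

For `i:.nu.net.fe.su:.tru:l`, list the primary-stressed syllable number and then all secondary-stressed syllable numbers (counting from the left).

Parse left to right into trochaic (ˈσσ) feet: (ˈi:.nu) (ˈnet.fe) (ˈsu:.tru:l).
Foot heads (stressed positions): 1, 3, 5.
End Rule Leftmost: primary stress on the leftmost head = syllable 1.
Secondary stress on 3, 5: ˈi:.nu.ˌnet.fe.ˌsu:.tru:l.

primary 1, secondary 3, 5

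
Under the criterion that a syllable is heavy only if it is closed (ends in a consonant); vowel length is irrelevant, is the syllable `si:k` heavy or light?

`si:k`: long vowel, closed (coda /k/). Closed (coda /k/) → heavy.

heavy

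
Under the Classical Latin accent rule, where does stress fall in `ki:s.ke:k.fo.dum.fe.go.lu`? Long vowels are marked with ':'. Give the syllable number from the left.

Classical Latin: stress the penult if heavy (long vowel or closed), else the antepenult.
Weights: 5 fe L, 6 go L, 7 lu L.
The penult (syllable 6, go) is light, so stress falls on the antepenult (syllable 5, fe).
Stress on syllable 5: ki:s.ke:k.fo.dum.ˈfe.go.lu.

5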